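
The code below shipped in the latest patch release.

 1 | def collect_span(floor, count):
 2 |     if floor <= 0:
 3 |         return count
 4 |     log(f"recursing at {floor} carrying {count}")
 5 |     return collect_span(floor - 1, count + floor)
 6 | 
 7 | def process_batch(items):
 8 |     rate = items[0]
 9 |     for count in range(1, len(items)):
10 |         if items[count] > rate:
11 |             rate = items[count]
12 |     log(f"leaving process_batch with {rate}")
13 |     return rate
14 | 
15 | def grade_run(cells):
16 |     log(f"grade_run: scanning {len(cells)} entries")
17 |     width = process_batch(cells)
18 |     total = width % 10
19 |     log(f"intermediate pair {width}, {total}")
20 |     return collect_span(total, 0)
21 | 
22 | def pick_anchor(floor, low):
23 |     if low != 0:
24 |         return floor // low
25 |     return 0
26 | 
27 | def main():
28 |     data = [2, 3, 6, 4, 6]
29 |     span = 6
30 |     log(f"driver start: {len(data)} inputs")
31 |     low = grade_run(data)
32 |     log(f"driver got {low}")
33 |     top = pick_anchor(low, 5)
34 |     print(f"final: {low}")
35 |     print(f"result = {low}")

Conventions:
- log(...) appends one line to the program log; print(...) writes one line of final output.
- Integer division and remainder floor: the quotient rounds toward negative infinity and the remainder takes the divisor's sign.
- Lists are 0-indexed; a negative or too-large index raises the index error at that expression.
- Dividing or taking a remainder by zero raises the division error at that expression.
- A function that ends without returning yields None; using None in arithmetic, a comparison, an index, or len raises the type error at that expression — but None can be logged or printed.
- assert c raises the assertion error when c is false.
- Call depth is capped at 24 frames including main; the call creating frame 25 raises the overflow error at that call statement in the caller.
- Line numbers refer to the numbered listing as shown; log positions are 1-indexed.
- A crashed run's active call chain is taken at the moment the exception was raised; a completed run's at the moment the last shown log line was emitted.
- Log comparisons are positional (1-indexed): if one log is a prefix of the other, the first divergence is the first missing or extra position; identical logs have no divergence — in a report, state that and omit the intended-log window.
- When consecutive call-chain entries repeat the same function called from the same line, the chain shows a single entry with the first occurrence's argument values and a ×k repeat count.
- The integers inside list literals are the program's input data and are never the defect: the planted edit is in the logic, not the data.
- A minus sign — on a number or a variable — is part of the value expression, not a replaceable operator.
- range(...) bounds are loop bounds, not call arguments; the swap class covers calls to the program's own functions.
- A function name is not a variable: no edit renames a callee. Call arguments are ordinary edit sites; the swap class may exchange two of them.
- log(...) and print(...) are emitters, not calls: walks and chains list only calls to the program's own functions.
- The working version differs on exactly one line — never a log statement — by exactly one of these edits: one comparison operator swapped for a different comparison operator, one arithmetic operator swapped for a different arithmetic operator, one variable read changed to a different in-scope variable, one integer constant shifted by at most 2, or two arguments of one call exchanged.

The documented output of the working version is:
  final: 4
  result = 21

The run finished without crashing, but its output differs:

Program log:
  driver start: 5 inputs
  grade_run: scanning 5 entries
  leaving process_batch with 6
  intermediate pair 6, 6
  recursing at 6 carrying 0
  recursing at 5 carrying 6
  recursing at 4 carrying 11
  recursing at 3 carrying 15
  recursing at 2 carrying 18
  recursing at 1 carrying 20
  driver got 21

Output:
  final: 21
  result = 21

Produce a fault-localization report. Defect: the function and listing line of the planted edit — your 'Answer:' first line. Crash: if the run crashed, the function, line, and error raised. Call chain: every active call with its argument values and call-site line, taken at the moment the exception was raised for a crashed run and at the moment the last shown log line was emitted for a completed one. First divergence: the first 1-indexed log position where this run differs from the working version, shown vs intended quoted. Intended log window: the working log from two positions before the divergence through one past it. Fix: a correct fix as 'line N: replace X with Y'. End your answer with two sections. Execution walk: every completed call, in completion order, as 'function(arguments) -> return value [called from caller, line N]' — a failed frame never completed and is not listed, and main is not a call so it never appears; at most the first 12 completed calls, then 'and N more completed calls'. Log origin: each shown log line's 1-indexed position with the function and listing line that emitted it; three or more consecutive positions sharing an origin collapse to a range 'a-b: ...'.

Answer: the defect is in main at line 34.
Key observation: The logs agree in full; only the final output differs.
Call chain: main.
First divergence: none; the two logs match at every position.
Execution walk:
  process_batch([2, 3, 6, 4, 6]) -> 6  [called from grade_run, line 17]
  collect_span(0, 21) -> 21  [called from collect_span, line 5]
  collect_span(1, 20) -> 21  [called from collect_span, line 5]
  collect_span(2, 18) -> 21  [called from collect_span, line 5]
  collect_span(3, 15) -> 21  [called from collect_span, line 5]
  collect_span(4, 11) -> 21  [called from collect_span, line 5]
  collect_span(5, 6) -> 21  [called from collect_span, line 5]
  collect_span(6, 0) -> 21  [called from grade_run, line 20]
  grade_run([2, 3, 6, 4, 6]) -> 21  [called from main, line 31]
  pick_anchor(21, 5) -> 4  [called from main, line 33]
Origin of each log line:
  1: from main, line 30
  2: from grade_run, line 16
  3: from process_batch, line 12
  4: from grade_run, line 19
  5-10: from collect_span, line 4
  11: from main, line 32
A correct fix: line 34: replace `low` with `top`.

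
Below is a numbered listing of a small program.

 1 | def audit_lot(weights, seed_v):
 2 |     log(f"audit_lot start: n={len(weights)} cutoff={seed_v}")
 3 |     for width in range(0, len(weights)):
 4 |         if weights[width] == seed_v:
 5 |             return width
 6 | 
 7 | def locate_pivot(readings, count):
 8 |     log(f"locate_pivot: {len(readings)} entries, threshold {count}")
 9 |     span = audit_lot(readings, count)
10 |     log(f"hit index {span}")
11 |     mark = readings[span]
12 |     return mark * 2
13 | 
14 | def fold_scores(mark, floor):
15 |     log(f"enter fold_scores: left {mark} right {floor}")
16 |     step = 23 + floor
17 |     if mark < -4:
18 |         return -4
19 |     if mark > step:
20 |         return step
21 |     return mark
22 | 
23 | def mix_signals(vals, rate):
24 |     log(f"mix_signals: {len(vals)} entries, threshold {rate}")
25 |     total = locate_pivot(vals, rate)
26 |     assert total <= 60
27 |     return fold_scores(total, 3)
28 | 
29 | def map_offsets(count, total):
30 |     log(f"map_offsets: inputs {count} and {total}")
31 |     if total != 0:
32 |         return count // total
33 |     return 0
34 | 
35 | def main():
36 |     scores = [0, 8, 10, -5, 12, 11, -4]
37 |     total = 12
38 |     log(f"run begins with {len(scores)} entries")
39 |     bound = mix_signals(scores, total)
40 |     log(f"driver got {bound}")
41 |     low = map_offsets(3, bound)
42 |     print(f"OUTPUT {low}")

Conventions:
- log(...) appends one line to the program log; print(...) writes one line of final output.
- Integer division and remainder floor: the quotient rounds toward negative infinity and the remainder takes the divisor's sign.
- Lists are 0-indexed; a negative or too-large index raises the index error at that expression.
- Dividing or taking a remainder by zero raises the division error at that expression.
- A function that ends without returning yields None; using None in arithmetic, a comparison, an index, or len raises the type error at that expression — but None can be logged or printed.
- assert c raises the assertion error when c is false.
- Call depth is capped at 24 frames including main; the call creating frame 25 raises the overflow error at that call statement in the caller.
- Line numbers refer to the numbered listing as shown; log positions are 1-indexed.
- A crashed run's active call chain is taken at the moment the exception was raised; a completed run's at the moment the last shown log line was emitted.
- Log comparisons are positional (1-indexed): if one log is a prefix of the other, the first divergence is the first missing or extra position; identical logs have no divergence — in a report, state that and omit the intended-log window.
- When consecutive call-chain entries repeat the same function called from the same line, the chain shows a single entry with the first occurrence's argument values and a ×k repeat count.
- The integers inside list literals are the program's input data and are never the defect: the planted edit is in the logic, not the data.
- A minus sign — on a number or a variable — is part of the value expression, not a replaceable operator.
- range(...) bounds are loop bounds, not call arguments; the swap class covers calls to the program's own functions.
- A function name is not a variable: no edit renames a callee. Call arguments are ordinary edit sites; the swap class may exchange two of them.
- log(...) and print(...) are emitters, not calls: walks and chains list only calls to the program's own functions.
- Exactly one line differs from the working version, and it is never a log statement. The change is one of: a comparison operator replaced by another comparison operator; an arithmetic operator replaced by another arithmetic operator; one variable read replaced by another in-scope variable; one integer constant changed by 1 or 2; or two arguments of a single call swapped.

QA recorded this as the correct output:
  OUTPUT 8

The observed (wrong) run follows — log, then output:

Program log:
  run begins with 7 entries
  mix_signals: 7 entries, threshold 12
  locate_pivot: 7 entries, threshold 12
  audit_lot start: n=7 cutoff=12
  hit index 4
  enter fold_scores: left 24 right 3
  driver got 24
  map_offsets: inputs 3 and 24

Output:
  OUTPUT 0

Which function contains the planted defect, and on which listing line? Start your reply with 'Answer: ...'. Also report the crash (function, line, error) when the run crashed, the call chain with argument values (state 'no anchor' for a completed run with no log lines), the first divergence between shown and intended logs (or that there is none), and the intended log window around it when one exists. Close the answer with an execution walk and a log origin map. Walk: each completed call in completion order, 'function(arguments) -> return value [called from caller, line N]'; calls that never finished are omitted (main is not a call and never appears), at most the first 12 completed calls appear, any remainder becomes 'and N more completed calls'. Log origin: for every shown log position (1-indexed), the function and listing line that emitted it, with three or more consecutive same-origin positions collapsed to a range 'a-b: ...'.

Answer: the defect is in main at line 41.
Key fact: The log first diverges at position 8: the faulty run prints 'map_offsets: inputs 3 and 24' where the working version prints 'map_offsets: inputs 24 and 3'.
Call chain: main -> map_offsets(3, 24) (called at line 41).
First divergence: position 8; shown 'map_offsets: inputs 3 and 24' vs intended 'map_offsets: inputs 24 and 3'.
Intended log window:
  6: enter fold_scores: left 24 right 3
  7: driver got 24
  8: map_offsets: inputs 24 and 3
Execution walk:
  audit_lot([0, 8, 10, -5, 12, 11, -4], 12) -> 4  [called from locate_pivot, line 9]
  locate_pivot([0, 8, 10, -5, 12, 11, -4], 12) -> 24  [called from mix_signals, line 25]
  fold_scores(24, 3) -> 24  [called from mix_signals, line 27]
  mix_signals([0, 8, 10, -5, 12, 11, -4], 12) -> 24  [called from main, line 39]
  map_offsets(3, 24) -> 0  [called from main, line 41]
Log line origins:
  1: emitted by main (line 38)
  2: emitted by mix_signals (line 24)
  3: emitted by locate_pivot (line 8)
  4: emitted by audit_lot (line 2)
  5: emitted by locate_pivot (line 10)
  6: emitted by fold_scores (line 15)
  7: emitted by main (line 40)
  8: emitted by map_offsets (line 30)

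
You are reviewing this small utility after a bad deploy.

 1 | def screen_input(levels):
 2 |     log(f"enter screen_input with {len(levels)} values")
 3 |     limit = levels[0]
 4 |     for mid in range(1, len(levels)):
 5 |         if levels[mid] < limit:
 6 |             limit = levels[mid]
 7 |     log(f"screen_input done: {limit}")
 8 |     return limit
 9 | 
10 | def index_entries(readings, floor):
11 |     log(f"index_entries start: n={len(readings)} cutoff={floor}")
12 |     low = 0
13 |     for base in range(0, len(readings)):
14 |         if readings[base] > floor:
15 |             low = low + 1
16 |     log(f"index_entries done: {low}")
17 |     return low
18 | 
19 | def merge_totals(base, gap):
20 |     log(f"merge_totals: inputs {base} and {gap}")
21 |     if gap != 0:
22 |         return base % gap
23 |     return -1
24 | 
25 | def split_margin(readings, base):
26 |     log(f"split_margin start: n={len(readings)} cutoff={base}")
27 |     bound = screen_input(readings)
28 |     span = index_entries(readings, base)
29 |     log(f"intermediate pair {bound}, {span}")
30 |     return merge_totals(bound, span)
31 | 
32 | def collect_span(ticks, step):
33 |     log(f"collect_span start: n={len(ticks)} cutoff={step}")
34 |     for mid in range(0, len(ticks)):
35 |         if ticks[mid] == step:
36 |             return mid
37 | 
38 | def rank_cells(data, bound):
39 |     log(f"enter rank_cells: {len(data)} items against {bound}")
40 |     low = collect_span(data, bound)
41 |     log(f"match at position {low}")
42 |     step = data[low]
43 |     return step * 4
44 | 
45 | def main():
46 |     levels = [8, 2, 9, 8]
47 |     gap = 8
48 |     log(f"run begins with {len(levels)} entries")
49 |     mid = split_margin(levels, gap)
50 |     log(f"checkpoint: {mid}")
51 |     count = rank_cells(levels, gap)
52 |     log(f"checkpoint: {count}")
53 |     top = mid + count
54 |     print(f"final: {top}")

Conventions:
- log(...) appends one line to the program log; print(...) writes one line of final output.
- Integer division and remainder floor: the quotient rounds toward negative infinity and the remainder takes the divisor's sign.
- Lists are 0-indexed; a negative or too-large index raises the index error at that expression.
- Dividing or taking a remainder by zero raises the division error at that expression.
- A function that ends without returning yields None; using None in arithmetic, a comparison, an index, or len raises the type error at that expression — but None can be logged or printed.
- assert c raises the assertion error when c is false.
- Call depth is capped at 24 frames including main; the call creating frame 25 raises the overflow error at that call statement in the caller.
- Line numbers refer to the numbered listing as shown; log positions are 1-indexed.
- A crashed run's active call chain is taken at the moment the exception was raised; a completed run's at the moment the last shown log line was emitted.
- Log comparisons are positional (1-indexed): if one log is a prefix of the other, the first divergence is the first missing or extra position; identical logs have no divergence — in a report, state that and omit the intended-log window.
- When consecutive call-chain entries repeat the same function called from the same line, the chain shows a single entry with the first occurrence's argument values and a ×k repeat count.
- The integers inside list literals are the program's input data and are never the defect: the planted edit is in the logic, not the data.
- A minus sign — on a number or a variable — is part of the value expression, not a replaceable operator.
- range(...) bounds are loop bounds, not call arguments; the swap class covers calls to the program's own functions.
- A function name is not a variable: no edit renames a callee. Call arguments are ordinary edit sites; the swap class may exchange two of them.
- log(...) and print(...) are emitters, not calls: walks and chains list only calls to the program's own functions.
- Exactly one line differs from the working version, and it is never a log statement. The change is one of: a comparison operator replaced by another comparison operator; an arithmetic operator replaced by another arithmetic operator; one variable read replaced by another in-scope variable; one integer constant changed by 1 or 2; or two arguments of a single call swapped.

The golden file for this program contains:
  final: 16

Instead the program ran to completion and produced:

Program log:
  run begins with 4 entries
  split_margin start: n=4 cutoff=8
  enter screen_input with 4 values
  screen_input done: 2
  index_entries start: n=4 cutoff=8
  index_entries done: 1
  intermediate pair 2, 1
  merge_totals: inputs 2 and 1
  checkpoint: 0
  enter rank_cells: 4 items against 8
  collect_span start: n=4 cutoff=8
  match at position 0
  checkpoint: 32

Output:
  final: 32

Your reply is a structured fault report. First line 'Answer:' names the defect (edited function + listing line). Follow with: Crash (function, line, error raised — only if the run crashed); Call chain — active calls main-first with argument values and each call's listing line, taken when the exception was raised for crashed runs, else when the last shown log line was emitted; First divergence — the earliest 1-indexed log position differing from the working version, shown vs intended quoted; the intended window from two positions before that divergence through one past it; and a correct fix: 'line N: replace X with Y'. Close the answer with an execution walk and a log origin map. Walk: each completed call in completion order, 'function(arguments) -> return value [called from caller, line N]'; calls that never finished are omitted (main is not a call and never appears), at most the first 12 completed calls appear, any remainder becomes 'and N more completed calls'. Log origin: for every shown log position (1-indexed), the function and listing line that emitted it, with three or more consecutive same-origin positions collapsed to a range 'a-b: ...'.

Answer: the defect is in rank_cells at line 43.
Key observation: Everything matches until log position 13, which reads 'checkpoint: 32' in place of 'checkpoint: 16'.
Call chain: main.
First divergence: position 13; shown 'checkpoint: 32' vs intended 'checkpoint: 16'.
Intended log window:
  11: collect_span start: n=4 cutoff=8
  12: match at position 0
  13: checkpoint: 16
Execution walk:
  screen_input([8, 2, 9, 8]) -> 2  [called from split_margin, line 27]
  index_entries([8, 2, 9, 8], 8) -> 1  [called from split_margin, line 28]
  merge_totals(2, 1) -> 0  [called from split_margin, line 30]
  split_margin([8, 2, 9, 8], 8) -> 0  [called from main, line 49]
  collect_span([8, 2, 9, 8], 8) -> 0  [called from rank_cells, line 40]
  rank_cells([8, 2, 9, 8], 8) -> 32  [called from main, line 51]
Log origins:
  1: logged in main at line 48
  2: logged in split_margin at line 26
  3: logged in screen_input at line 2
  4: logged in screen_input at line 7
  5: logged in index_entries at line 11
  6: logged in index_entries at line 16
  7: logged in split_margin at line 29
  8: logged in merge_totals at line 20
  9: logged in main at line 50
  10: logged in rank_cells at line 39
  11: logged in collect_span at line 33
  12: logged in rank_cells at line 41
  13: logged in main at line 52
A correct fix: line 43: replace `4` with `2`.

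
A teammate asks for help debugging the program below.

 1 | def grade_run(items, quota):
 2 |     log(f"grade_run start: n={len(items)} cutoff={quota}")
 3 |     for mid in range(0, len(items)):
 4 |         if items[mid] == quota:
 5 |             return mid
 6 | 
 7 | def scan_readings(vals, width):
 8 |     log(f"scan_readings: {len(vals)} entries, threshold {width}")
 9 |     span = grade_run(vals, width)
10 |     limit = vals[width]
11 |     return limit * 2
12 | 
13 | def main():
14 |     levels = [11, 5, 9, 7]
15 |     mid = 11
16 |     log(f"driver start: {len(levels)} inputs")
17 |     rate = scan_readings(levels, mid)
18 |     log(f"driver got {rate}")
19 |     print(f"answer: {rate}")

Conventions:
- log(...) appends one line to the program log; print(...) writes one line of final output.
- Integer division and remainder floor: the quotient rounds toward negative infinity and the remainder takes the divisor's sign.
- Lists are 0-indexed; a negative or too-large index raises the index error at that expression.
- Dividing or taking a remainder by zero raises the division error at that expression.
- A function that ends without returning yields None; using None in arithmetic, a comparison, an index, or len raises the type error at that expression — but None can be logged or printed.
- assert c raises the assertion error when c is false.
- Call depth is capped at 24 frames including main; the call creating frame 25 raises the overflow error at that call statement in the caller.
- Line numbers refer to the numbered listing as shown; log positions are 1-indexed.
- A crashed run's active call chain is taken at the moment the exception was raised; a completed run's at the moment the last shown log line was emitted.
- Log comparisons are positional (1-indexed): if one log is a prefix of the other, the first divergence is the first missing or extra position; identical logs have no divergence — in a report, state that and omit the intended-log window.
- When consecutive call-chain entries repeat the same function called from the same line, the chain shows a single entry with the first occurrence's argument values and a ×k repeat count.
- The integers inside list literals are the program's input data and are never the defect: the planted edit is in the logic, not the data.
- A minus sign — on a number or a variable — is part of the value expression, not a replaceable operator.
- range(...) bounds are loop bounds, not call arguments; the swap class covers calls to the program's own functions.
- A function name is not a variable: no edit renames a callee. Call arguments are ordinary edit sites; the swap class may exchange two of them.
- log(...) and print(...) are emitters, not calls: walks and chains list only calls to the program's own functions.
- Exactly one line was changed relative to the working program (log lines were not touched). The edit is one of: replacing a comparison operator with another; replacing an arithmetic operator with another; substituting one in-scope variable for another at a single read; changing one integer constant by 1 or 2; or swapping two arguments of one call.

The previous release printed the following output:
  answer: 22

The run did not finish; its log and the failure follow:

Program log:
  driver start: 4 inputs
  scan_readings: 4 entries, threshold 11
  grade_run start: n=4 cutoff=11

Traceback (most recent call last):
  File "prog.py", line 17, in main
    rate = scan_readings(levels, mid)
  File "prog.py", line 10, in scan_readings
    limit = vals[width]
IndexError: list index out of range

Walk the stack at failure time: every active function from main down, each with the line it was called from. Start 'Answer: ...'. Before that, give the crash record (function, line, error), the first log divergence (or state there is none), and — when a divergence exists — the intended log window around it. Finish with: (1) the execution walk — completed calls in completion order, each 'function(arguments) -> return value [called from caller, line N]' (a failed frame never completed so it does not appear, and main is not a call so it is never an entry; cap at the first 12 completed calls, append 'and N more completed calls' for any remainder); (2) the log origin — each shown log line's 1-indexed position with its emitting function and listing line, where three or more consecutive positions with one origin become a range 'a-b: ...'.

Answer: main -> scan_readings (called at line 17).
Core observation: The log ends early — 3 lines, where the working version next logs 'driver got 22'.
Crash: scan_readings, line 10, IndexError.
First divergence: position 4 — the faulty run's log ends after 3 lines; the working version continues with 'driver got 22'.
Intended log window:
  2: scan_readings: 4 entries, threshold 11
  3: grade_run start: n=4 cutoff=11
  4: driver got 22
Execution walk:
  grade_run([11, 5, 9, 7], 11) -> 0  [called from scan_readings, line 9]
Log line origins:
  1 — main, line 16
  2 — scan_readings, line 8
  3 — grade_run, line 2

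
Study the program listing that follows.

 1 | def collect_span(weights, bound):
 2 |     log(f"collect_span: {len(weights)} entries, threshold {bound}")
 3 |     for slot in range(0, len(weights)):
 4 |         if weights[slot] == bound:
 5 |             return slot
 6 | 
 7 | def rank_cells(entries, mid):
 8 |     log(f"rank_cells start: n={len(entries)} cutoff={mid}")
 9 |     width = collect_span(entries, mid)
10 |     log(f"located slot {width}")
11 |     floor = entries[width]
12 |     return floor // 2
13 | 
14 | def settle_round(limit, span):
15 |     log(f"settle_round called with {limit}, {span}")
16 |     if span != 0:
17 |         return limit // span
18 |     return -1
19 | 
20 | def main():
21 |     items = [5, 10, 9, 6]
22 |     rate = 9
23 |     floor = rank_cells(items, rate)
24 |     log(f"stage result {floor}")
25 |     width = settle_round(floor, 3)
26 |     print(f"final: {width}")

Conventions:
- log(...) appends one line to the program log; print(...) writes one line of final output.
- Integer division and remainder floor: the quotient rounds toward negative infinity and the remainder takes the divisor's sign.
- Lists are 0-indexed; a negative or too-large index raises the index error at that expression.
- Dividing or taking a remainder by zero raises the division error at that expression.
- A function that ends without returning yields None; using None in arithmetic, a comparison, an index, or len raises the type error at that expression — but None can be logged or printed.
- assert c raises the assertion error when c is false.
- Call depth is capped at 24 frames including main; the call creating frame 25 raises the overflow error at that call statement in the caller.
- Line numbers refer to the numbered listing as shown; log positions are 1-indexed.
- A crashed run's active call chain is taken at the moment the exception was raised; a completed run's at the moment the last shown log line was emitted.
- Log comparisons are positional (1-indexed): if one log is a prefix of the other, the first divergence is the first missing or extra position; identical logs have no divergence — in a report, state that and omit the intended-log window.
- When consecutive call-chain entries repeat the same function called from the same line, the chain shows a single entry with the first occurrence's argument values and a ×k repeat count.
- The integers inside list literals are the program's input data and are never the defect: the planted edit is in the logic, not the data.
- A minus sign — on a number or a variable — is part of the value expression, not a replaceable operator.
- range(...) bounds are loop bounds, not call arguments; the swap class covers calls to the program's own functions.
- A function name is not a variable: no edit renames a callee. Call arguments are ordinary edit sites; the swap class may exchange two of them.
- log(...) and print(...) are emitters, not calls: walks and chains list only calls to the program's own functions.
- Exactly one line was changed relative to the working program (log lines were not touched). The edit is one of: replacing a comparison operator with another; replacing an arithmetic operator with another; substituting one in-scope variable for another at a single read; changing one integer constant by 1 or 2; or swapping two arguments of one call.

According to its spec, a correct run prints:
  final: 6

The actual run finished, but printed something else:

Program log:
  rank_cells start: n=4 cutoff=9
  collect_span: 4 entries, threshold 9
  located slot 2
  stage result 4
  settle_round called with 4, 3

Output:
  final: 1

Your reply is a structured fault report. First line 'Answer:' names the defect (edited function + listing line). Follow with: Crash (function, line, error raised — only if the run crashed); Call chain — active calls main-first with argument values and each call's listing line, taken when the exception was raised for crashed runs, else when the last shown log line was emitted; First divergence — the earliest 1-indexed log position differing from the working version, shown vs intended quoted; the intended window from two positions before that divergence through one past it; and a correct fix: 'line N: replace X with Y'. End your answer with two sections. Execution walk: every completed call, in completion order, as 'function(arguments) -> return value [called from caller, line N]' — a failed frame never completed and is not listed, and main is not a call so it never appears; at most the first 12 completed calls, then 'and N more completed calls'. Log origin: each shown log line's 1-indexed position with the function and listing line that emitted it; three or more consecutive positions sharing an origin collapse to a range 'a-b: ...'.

Answer: the defect is in rank_cells at line 12.
Core observation: Log line 4 is where behavior first shows: 'stage result 4' appears instead of 'stage result 18'.
Call chain: main -> settle_round(4, 3) (called at line 25).
First divergence: position 4; shown 'stage result 4' vs intended 'stage result 18'.
Intended log window:
  2: collect_span: 4 entries, threshold 9
  3: located slot 2
  4: stage result 18
  5: settle_round called with 18, 3
Execution walk:
  collect_span([5, 10, 9, 6], 9) -> 2  [called from rank_cells, line 9]
  rank_cells([5, 10, 9, 6], 9) -> 4  [called from main, line 23]
  settle_round(4, 3) -> 1  [called from main, line 25]
Log line origins:
  1: logged in rank_cells at line 8
  2: logged in collect_span at line 2
  3: logged in rank_cells at line 10
  4: logged in main at line 24
  5: logged in settle_round at line 15
A correct fix: line 12: replace `//` with `*`.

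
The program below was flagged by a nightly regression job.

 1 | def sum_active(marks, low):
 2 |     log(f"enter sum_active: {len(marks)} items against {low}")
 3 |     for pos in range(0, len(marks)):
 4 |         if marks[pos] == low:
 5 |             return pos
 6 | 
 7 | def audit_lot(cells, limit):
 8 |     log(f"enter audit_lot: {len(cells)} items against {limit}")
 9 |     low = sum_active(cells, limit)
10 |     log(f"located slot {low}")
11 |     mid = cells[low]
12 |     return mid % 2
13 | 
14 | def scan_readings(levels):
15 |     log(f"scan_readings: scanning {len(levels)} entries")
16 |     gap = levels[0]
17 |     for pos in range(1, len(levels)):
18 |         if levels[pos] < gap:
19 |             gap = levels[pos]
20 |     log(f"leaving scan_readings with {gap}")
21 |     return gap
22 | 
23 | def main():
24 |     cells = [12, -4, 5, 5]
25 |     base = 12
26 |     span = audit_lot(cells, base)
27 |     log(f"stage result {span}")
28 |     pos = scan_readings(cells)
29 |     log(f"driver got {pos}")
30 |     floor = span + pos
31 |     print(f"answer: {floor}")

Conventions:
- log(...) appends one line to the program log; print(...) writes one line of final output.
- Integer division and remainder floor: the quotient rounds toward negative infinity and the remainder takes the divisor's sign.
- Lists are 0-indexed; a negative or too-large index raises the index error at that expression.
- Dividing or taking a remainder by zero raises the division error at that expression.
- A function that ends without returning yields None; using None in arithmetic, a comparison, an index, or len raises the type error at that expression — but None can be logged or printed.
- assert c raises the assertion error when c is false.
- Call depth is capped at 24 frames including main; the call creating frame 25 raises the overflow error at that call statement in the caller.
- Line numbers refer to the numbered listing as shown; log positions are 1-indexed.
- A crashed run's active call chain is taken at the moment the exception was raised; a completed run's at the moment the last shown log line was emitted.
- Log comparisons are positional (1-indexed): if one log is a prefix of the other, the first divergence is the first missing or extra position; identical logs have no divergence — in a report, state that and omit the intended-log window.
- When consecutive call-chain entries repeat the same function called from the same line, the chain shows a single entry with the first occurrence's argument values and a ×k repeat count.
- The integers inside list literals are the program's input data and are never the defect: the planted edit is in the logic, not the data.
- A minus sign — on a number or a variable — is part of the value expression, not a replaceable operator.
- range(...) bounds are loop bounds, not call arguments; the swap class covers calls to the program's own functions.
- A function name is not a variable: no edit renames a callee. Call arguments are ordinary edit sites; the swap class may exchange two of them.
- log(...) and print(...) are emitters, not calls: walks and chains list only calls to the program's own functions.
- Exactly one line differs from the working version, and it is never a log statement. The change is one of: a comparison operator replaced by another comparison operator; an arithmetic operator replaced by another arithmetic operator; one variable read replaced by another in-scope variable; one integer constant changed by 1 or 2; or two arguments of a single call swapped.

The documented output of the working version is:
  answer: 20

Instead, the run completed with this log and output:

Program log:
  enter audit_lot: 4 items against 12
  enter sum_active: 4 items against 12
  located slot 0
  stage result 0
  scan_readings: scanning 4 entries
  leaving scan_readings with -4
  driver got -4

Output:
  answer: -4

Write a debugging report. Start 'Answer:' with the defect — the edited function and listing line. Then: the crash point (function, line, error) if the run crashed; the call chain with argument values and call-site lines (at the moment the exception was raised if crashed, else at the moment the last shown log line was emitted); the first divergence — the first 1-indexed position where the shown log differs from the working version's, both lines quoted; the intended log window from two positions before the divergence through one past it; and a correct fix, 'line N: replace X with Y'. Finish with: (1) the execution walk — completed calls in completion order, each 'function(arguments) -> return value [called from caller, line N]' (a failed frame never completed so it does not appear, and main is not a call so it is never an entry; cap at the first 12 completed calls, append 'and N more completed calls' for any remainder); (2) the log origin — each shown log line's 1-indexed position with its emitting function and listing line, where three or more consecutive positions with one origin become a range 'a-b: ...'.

Answer: the defect is in audit_lot at line 12.
Core observation: Log line 4 is where behavior first shows: 'stage result 0' appears instead of 'stage result 24'.
Call chain: main.
First divergence: position 4; shown 'stage result 0' vs intended 'stage result 24'.
Intended log window:
  2: enter sum_active: 4 items against 12
  3: located slot 0
  4: stage result 24
  5: scan_readings: scanning 4 entries
Execution walk:
  sum_active([12, -4, 5, 5], 12) -> 0  [called from audit_lot, line 9]
  audit_lot([12, -4, 5, 5], 12) -> 0  [called from main, line 26]
  scan_readings([12, -4, 5, 5]) -> -4  [called from main, line 28]
Log origin:
  1: logged in audit_lot at line 8
  2: logged in sum_active at line 2
  3: logged in audit_lot at line 10
  4: logged in main at line 27
  5: logged in scan_readings at line 15
  6: logged in scan_readings at line 20
  7: logged in main at line 29
A correct fix: line 12: replace `%` with `*`.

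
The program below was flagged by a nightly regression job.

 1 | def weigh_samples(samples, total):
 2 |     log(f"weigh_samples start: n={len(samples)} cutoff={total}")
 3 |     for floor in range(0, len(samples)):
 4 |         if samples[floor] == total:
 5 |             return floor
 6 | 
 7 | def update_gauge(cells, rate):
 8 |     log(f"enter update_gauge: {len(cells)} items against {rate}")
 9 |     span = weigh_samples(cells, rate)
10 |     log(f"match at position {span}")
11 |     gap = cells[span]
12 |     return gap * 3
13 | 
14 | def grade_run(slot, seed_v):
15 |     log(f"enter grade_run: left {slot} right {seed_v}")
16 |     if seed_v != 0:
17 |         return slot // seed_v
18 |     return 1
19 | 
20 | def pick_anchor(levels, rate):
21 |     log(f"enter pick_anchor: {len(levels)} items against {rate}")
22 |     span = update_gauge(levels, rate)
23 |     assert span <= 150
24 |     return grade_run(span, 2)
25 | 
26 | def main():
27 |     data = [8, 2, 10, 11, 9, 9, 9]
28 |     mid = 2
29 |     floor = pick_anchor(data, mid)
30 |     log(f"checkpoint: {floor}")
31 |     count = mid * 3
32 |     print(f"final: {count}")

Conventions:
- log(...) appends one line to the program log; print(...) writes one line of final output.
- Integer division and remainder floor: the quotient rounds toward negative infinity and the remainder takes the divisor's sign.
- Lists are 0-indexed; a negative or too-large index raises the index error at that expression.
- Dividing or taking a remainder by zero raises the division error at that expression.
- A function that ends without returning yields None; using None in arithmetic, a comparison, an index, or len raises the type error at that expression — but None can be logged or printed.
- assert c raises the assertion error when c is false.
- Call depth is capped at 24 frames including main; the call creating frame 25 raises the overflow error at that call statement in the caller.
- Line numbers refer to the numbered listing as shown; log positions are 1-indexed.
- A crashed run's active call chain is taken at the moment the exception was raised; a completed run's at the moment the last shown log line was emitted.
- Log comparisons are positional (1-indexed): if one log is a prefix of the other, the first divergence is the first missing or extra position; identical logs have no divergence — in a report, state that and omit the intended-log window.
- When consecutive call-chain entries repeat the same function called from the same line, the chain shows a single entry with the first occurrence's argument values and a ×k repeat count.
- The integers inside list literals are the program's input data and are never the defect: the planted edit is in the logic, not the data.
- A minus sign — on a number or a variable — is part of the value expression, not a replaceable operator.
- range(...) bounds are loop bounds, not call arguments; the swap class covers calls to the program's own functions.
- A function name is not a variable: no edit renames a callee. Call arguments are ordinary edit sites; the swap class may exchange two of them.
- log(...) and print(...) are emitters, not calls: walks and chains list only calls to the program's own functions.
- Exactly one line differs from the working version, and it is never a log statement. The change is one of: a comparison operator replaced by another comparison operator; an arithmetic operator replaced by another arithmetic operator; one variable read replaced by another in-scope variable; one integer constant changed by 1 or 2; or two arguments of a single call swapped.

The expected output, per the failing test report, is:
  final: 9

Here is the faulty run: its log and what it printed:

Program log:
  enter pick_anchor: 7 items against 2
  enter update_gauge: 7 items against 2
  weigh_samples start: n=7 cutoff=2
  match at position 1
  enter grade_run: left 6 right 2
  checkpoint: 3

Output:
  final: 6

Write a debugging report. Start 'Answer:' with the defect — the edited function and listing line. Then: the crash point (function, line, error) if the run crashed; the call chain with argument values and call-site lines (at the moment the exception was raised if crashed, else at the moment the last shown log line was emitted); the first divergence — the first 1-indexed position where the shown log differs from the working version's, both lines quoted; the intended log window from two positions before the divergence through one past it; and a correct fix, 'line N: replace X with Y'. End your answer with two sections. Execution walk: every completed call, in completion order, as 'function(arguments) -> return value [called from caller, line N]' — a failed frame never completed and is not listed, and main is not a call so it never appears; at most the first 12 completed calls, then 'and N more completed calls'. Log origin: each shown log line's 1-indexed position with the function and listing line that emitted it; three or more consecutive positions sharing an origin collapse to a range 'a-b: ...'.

Answer: the defect is in main at line 31.
Key observation: Nothing in the log betrays the bug — only the output does.
Call chain: main.
First divergence: none (the log streams are identical).
Execution walk:
  weigh_samples([8, 2, 10, 11, 9, 9, 9], 2) -> 1  [called from update_gauge, line 9]
  update_gauge([8, 2, 10, 11, 9, 9, 9], 2) -> 6  [called from pick_anchor, line 22]
  grade_run(6, 2) -> 3  [called from pick_anchor, line 24]
  pick_anchor([8, 2, 10, 11, 9, 9, 9], 2) -> 3  [called from main, line 29]
Log origin:
  1: logged in pick_anchor at line 21
  2: logged in update_gauge at line 8
  3: logged in weigh_samples at line 2
  4: logged in update_gauge at line 10
  5: logged in grade_run at line 15
  6: logged in main at line 30
A correct fix: line 31: replace `mid` with `floor`.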